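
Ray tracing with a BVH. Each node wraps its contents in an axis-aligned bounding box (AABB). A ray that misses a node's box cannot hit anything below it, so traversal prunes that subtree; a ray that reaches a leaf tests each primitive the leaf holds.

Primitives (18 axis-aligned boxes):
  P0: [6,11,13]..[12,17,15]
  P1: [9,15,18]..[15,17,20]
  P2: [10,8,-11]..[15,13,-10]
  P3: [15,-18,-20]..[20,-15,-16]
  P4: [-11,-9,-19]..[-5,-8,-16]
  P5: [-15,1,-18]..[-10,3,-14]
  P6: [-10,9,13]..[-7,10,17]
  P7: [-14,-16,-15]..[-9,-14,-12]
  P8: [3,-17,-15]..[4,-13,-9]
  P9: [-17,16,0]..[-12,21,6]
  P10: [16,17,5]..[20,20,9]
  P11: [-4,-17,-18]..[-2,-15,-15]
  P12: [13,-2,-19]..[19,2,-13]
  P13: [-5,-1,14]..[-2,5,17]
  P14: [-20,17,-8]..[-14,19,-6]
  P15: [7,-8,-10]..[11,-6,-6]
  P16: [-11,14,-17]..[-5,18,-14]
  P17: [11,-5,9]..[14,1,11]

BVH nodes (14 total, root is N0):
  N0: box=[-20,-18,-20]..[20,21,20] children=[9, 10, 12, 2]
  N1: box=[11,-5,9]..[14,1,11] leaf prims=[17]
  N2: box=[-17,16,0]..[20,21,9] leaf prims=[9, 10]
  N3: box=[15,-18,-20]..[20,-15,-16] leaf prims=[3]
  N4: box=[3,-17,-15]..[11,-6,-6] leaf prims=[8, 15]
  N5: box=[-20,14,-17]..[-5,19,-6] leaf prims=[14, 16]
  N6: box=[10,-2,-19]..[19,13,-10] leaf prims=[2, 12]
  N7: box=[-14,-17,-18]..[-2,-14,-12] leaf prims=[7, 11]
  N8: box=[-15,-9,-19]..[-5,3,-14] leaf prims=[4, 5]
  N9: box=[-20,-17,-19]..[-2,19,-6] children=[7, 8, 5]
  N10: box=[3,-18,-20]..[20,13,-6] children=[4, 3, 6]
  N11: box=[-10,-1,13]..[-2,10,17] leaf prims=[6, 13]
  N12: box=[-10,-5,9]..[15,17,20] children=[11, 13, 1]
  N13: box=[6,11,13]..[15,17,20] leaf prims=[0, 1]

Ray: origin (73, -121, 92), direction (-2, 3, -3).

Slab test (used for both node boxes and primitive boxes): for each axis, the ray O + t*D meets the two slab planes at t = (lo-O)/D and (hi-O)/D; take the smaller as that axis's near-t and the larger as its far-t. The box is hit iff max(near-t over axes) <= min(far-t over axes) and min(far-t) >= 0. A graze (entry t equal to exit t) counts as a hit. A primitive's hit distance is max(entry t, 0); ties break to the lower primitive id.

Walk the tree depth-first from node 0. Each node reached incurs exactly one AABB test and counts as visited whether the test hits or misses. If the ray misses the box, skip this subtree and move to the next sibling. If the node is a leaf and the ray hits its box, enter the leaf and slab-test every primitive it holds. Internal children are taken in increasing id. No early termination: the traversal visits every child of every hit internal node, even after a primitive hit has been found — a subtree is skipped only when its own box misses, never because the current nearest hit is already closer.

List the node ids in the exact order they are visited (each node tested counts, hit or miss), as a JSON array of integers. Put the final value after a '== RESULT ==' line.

Trace the traversal:
N0 x:[53/2,93/2] y:[103/3,142/3] z:[24,112/3] -> hit [103/3,112/3], descend [2, 9, 10, 12]
  N2 x:[53/2,45] y:[137/3,142/3] z:[83/3,92/3] -> miss, prune
  N9 x:[75/2,93/2] y:[104/3,140/3] z:[98/3,37] -> miss, prune
  N10 x:[53/2,35] y:[103/3,134/3] z:[98/3,112/3] -> hit [103/3,35], descend [3, 4, 6]
    N3 x:[53/2,29] y:[103/3,106/3] z:[36,112/3] -> miss, prune
    N4 x:[31,35] y:[104/3,115/3] z:[98/3,107/3] -> hit [104/3,35] leaf, test {P8@t=104/3, P15(miss)}
    N6 x:[27,63/2] y:[119/3,134/3] z:[34,37] -> miss, prune
  N12 x:[29,83/2] y:[116/3,46] z:[24,83/3] -> miss, prune

Summary -> nodes [0, 2, 9, 10, 3, 4, 6, 12]; box-tests=8; leaf-entries=1; first=P8

== RESULT ==
[0, 2, 9, 10, 3, 4, 6, 12]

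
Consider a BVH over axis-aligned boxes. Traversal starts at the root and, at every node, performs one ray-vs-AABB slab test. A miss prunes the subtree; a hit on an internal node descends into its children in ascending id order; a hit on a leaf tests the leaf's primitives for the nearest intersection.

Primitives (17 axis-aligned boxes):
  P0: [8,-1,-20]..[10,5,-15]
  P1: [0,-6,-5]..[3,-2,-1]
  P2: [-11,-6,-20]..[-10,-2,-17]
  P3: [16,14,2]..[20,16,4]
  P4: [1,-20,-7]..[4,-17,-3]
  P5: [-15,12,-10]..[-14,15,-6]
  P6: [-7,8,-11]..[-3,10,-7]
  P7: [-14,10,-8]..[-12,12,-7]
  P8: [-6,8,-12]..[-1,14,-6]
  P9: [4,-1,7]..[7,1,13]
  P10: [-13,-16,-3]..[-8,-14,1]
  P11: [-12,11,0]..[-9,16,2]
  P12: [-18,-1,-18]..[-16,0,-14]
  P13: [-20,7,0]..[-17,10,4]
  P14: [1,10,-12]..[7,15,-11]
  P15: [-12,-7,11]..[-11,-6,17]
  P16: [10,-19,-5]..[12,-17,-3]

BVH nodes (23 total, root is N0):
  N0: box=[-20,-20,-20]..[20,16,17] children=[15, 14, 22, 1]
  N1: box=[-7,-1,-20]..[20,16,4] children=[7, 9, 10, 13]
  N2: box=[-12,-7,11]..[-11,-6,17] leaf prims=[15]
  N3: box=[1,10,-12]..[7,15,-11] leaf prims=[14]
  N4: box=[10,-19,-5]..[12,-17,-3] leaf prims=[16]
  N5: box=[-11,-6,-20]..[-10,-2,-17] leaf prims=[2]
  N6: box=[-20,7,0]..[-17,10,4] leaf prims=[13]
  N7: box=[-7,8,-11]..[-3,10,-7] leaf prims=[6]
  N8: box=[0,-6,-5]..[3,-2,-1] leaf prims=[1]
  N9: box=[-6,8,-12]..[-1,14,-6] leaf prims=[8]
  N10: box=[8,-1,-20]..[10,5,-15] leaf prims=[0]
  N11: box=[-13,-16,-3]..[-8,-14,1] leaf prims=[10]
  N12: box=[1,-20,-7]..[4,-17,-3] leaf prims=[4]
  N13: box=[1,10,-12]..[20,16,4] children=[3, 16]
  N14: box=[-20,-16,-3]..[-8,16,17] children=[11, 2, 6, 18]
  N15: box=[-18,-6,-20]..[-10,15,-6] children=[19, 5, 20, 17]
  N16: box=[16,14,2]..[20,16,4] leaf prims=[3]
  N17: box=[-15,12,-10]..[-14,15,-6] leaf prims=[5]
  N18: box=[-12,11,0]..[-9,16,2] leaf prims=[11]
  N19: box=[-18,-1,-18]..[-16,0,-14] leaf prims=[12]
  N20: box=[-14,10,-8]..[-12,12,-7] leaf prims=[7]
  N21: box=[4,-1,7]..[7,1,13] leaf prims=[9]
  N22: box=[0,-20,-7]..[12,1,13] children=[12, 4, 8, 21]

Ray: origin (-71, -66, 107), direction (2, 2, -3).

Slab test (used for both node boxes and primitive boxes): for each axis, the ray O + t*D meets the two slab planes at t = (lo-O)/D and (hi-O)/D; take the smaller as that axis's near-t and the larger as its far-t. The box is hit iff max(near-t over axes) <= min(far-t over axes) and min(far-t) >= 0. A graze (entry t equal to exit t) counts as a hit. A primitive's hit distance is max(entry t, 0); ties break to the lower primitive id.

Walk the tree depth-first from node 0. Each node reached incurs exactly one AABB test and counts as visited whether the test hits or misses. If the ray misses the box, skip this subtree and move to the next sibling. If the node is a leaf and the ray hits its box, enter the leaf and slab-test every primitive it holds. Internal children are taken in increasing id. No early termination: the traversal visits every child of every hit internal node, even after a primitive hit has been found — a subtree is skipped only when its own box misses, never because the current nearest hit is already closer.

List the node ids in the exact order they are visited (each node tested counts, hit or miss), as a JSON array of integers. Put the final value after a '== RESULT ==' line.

Walk:
N0 x:[51/2,91/2] y:[23,41] z:[30,127/3] -> hit [30,41], descend [1, 14, 15, 22]
  N1 x:[32,91/2] y:[65/2,41] z:[103/3,127/3] -> hit [103/3,41], descend [7, 9, 10, 13]
    N7 x:[32,34] y:[37,38] z:[38,118/3] -> miss, prune
    N9 x:[65/2,35] y:[37,40] z:[113/3,119/3] -> miss, prune
    N10 x:[79/2,81/2] y:[65/2,71/2] z:[122/3,127/3] -> miss, prune
    N13 x:[36,91/2] y:[38,41] z:[103/3,119/3] -> hit [38,119/3], descend [3, 16]
      N3 x:[36,39] y:[38,81/2] z:[118/3,119/3] -> miss, prune
      N16 x:[87/2,91/2] y:[40,41] z:[103/3,35] -> miss, prune
  N14 x:[51/2,63/2] y:[25,41] z:[30,110/3] -> hit [30,63/2], descend [2, 6, 11, 18]
    N2 x:[59/2,30] y:[59/2,30] z:[30,32] -> hit [30,30] leaf, test {P15@t=30}
    N6 x:[51/2,27] y:[73/2,38] z:[103/3,107/3] -> miss, prune
    N11 x:[29,63/2] y:[25,26] z:[106/3,110/3] -> miss, prune
    N18 x:[59/2,31] y:[77/2,41] z:[35,107/3] -> miss, prune
  N15 x:[53/2,61/2] y:[30,81/2] z:[113/3,127/3] -> miss, prune
  N22 x:[71/2,83/2] y:[23,67/2] z:[94/3,38] -> miss, prune

order=[0, 1, 7, 9, 10, 13, 3, 16, 14, 2, 6, 11, 18, 15, 22]  |boxes|=15  |leaves|=1  hit=P15

== RESULT ==
[0, 1, 7, 9, 10, 13, 3, 16, 14, 2, 6, 11, 18, 15, 22]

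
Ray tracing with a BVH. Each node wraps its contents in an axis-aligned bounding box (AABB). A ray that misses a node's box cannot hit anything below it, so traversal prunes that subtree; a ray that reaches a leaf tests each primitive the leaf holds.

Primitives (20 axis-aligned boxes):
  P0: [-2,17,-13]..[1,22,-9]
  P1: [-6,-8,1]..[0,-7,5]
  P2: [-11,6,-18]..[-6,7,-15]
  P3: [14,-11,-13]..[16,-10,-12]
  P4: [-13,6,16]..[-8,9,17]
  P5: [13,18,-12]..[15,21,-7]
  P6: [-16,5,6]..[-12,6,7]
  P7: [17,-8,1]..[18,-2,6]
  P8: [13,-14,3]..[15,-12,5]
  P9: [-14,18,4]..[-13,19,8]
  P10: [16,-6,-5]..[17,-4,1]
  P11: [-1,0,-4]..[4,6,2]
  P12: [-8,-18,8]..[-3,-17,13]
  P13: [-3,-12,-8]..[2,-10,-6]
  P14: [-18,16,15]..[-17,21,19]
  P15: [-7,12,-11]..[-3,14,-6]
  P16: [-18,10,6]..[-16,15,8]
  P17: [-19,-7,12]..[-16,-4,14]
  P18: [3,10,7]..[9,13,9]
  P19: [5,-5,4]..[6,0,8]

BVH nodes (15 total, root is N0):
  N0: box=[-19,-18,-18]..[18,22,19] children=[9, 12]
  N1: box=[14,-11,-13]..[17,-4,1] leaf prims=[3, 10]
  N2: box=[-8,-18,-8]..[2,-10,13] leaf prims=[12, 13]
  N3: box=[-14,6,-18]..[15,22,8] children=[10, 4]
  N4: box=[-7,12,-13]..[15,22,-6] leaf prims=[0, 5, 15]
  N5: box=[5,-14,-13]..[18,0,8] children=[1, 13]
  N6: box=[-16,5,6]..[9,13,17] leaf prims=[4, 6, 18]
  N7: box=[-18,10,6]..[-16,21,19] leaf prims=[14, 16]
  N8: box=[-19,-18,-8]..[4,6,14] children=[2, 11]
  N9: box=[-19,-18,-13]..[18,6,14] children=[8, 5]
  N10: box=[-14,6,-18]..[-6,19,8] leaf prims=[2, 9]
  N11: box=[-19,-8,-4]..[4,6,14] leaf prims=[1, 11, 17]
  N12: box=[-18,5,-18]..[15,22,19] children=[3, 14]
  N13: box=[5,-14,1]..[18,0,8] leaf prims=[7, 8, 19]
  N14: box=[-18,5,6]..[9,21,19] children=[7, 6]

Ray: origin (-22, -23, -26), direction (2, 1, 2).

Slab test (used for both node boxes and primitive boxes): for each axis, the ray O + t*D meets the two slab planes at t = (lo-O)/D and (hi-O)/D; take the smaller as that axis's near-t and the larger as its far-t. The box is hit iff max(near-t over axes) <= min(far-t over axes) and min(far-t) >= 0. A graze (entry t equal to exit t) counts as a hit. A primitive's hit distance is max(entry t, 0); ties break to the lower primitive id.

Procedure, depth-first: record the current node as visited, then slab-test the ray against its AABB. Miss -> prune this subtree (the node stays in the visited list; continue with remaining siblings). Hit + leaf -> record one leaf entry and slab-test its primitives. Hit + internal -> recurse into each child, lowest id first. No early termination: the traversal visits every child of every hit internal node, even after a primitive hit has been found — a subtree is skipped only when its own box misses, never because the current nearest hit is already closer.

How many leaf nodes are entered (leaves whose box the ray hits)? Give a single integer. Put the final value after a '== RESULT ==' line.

Walk:
N0 x:[3/2,20] y:[5,45] z:[4,45/2] -> hit [5,20], descend [9, 12]
  N9 x:[3/2,20] y:[5,29] z:[13/2,20] -> hit [13/2,20], descend [5, 8]
    N5 x:[27/2,20] y:[9,23] z:[13/2,17] -> hit [27/2,17], descend [1, 13]
      N1 x:[18,39/2] y:[12,19] z:[13/2,27/2] -> miss, prune
      N13 x:[27/2,20] y:[9,23] z:[27/2,17] -> hit [27/2,17] leaf, test {P7(miss), P8(miss), P19(miss)}
    N8 x:[3/2,13] y:[5,29] z:[9,20] -> hit [9,13], descend [2, 11]
      N2 x:[7,12] y:[5,13] z:[9,39/2] -> hit [9,12] leaf, test {P12(miss), P13(miss)}
      N11 x:[3/2,13] y:[15,29] z:[11,20] -> miss, prune
  N12 x:[2,37/2] y:[28,45] z:[4,45/2] -> miss, prune

order=[0, 9, 5, 1, 13, 8, 2, 11, 12]  |boxes|=9  |leaves|=2  hit=miss

== RESULT ==
2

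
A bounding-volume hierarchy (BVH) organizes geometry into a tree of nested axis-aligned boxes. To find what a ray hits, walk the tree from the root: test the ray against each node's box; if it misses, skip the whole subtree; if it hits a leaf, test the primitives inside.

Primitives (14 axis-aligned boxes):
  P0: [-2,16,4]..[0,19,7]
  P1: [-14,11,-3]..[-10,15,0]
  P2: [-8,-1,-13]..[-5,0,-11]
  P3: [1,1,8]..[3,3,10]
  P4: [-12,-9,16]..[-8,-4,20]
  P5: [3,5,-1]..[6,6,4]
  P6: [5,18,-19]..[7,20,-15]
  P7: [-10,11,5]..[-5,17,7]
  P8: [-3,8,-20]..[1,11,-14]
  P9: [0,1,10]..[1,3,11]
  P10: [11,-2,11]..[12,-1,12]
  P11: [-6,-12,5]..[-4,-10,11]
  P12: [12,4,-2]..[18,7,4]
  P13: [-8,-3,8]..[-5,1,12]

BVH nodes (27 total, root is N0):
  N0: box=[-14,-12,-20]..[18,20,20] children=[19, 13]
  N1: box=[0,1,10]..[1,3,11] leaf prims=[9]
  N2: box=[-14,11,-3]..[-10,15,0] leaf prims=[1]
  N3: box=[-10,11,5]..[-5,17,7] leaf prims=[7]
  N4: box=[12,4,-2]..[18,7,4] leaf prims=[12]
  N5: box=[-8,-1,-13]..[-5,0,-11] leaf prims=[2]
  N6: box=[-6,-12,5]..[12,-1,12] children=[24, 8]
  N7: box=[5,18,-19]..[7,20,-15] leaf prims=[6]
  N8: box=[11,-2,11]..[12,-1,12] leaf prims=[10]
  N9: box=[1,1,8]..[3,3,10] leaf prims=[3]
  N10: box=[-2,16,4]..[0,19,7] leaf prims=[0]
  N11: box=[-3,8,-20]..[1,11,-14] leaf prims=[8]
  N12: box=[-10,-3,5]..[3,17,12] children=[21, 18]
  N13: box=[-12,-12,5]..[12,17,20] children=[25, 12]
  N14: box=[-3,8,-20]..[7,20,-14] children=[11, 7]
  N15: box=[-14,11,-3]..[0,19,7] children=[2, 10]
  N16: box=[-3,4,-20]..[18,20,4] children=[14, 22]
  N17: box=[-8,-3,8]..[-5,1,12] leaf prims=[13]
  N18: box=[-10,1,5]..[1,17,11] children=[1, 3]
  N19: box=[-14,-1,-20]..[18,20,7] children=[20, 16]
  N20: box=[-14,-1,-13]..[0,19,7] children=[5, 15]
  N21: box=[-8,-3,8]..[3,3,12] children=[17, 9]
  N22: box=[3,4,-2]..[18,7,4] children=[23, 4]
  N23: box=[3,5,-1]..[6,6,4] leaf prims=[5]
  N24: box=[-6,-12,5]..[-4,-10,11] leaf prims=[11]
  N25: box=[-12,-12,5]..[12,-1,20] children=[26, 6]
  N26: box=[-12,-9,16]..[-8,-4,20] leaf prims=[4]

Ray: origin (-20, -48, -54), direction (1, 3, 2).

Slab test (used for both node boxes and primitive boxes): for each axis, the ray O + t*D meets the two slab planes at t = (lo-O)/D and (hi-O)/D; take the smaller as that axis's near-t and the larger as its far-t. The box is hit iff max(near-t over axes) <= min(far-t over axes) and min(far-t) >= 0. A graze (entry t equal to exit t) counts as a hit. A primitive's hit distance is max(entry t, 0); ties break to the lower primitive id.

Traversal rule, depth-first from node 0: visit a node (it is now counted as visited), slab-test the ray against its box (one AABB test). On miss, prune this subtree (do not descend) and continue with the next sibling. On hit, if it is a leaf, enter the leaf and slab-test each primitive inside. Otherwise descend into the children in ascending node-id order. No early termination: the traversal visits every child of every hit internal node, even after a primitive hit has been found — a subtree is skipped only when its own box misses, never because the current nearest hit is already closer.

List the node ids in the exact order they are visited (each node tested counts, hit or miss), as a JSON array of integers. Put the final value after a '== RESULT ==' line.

Trace the traversal:
N0 x:[6,38] y:[12,68/3] z:[17,37] -> hit [17,68/3], descend [13, 19]
  N13 x:[8,32] y:[12,65/3] z:[59/2,37] -> miss, prune
  N19 x:[6,38] y:[47/3,68/3] z:[17,61/2] -> hit [17,68/3], descend [16, 20]
    N16 x:[17,38] y:[52/3,68/3] z:[17,29] -> hit [52/3,68/3], descend [14, 22]
      N14 x:[17,27] y:[56/3,68/3] z:[17,20] -> hit [56/3,20], descend [7, 11]
        N7 x:[25,27] y:[22,68/3] z:[35/2,39/2] -> miss, prune
        N11 x:[17,21] y:[56/3,59/3] z:[17,20] -> hit [56/3,59/3] leaf, test {P8@t=56/3}
      N22 x:[23,38] y:[52/3,55/3] z:[26,29] -> miss, prune
    N20 x:[6,20] y:[47/3,67/3] z:[41/2,61/2] -> miss, prune

Visited [0, 13, 19, 16, 14, 7, 11, 22, 20]. Tests: 9 box, 1 leaf. Nearest: P8.

== RESULT ==
[0, 13, 19, 16, 14, 7, 11, 22, 20]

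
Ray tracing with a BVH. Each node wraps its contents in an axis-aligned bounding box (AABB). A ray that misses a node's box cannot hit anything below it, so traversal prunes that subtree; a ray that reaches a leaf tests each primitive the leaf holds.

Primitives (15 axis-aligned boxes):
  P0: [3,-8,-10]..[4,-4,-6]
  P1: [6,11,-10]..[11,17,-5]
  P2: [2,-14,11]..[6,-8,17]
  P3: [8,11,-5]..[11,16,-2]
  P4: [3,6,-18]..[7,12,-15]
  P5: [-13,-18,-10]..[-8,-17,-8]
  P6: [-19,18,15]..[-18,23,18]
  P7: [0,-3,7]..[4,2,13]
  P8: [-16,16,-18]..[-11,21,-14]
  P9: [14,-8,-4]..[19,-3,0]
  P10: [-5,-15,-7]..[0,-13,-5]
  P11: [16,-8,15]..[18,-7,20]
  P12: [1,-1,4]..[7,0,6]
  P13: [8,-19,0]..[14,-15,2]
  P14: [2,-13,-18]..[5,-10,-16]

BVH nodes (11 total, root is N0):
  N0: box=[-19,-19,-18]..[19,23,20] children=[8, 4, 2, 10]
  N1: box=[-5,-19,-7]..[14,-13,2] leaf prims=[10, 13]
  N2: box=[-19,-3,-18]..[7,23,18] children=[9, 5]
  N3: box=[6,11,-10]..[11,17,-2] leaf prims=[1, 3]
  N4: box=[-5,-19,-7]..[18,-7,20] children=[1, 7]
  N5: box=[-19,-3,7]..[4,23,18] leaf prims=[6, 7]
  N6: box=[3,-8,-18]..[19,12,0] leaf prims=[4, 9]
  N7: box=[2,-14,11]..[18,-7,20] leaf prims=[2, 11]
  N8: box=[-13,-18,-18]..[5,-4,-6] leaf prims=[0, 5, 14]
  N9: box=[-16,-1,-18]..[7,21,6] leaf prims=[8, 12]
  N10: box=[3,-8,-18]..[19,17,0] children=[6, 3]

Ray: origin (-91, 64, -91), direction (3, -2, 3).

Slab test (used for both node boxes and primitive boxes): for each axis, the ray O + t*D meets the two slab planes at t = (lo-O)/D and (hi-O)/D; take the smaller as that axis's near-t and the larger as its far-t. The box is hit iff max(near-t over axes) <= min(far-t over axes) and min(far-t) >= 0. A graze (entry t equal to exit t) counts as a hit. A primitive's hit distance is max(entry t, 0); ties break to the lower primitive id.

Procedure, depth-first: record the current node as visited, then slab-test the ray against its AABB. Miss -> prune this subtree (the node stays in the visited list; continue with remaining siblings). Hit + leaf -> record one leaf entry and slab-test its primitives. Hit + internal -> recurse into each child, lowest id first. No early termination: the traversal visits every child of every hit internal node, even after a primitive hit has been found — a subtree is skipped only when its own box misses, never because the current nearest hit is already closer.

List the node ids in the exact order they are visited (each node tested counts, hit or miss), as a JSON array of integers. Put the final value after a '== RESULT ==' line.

Walk:
N0 x:[24,110/3] y:[41/2,83/2] z:[73/3,37] -> hit [73/3,110/3], descend [2, 4, 8, 10]
  N2 x:[24,98/3] y:[41/2,67/2] z:[73/3,109/3] -> hit [73/3,98/3], descend [5, 9]
    N5 x:[24,95/3] y:[41/2,67/2] z:[98/3,109/3] -> miss, prune
    N9 x:[25,98/3] y:[43/2,65/2] z:[73/3,97/3] -> hit [25,97/3] leaf, test {P8(miss), P12@t=32}
  N4 x:[86/3,109/3] y:[71/2,83/2] z:[28,37] -> hit [71/2,109/3], descend [1, 7]
    N1 x:[86/3,35] y:[77/2,83/2] z:[28,31] -> miss, prune
    N7 x:[31,109/3] y:[71/2,39] z:[34,37] -> hit [71/2,109/3] leaf, test {P2(miss), P11@t=107/3}
  N8 x:[26,32] y:[34,41] z:[73/3,85/3] -> miss, prune
  N10 x:[94/3,110/3] y:[47/2,36] z:[73/3,91/3] -> miss, prune

order=[0, 2, 5, 9, 4, 1, 7, 8, 10]  |boxes|=9  |leaves|=2  hit=P12

== RESULT ==
[0, 2, 5, 9, 4, 1, 7, 8, 10]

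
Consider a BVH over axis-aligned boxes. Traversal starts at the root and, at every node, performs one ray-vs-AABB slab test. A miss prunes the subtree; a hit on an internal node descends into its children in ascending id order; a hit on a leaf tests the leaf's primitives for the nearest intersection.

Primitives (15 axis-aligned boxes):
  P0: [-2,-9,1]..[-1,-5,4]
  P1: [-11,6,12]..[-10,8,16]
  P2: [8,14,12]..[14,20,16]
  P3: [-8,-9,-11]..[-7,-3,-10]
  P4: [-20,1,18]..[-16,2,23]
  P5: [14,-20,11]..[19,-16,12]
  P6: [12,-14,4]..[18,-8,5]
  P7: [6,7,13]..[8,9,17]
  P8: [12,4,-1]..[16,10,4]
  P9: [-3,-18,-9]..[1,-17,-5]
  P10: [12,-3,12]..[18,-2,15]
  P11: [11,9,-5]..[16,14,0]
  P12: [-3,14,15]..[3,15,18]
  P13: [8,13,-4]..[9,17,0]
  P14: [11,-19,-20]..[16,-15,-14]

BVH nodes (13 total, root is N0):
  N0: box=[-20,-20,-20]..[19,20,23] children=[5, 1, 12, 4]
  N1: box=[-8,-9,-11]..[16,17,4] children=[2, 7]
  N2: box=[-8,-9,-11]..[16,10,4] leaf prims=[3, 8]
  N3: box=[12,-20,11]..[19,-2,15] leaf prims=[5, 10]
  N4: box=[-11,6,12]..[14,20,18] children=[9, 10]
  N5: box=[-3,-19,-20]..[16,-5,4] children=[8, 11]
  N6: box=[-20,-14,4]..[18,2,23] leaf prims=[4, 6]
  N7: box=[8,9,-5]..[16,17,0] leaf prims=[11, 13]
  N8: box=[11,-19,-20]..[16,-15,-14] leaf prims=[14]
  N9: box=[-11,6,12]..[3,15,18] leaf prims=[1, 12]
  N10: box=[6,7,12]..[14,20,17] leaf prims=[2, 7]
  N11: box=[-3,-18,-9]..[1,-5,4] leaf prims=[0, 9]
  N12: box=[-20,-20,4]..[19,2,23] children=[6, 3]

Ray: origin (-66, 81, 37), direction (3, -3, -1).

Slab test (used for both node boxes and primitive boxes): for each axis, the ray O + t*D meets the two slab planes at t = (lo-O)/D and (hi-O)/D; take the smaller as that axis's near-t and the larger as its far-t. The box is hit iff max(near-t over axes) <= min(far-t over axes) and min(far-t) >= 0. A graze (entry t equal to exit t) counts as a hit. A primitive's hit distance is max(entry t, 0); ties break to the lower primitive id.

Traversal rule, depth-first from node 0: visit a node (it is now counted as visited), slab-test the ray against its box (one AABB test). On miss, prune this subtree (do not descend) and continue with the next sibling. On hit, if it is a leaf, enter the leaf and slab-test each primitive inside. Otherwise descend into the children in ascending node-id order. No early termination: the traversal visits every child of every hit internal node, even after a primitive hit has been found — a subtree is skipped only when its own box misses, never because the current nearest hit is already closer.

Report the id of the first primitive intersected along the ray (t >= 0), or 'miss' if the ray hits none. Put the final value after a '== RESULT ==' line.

Traverse from the root:
N0 x:[46/3,85/3] y:[61/3,101/3] z:[14,57] -> hit [61/3,85/3], descend [1, 4, 5, 12]
  N1 x:[58/3,82/3] y:[64/3,30] z:[33,48] -> miss, prune
  N4 x:[55/3,80/3] y:[61/3,25] z:[19,25] -> hit [61/3,25], descend [9, 10]
    N9 x:[55/3,23] y:[22,25] z:[19,25] -> hit [22,23] leaf, test {P1(miss), P12@t=22}
    N10 x:[24,80/3] y:[61/3,74/3] z:[20,25] -> hit [24,74/3] leaf, test {P2(miss), P7@t=24}
  N5 x:[21,82/3] y:[86/3,100/3] z:[33,57] -> miss, prune
  N12 x:[46/3,85/3] y:[79/3,101/3] z:[14,33] -> hit [79/3,85/3], descend [3, 6]
    N3 x:[26,85/3] y:[83/3,101/3] z:[22,26] -> miss, prune
    N6 x:[46/3,28] y:[79/3,95/3] z:[14,33] -> hit [79/3,28] leaf, test {P4(miss), P6(miss)}

Summary -> nodes [0, 1, 4, 9, 10, 5, 12, 3, 6]; box-tests=9; leaf-entries=3; first=P12

== RESULT ==
12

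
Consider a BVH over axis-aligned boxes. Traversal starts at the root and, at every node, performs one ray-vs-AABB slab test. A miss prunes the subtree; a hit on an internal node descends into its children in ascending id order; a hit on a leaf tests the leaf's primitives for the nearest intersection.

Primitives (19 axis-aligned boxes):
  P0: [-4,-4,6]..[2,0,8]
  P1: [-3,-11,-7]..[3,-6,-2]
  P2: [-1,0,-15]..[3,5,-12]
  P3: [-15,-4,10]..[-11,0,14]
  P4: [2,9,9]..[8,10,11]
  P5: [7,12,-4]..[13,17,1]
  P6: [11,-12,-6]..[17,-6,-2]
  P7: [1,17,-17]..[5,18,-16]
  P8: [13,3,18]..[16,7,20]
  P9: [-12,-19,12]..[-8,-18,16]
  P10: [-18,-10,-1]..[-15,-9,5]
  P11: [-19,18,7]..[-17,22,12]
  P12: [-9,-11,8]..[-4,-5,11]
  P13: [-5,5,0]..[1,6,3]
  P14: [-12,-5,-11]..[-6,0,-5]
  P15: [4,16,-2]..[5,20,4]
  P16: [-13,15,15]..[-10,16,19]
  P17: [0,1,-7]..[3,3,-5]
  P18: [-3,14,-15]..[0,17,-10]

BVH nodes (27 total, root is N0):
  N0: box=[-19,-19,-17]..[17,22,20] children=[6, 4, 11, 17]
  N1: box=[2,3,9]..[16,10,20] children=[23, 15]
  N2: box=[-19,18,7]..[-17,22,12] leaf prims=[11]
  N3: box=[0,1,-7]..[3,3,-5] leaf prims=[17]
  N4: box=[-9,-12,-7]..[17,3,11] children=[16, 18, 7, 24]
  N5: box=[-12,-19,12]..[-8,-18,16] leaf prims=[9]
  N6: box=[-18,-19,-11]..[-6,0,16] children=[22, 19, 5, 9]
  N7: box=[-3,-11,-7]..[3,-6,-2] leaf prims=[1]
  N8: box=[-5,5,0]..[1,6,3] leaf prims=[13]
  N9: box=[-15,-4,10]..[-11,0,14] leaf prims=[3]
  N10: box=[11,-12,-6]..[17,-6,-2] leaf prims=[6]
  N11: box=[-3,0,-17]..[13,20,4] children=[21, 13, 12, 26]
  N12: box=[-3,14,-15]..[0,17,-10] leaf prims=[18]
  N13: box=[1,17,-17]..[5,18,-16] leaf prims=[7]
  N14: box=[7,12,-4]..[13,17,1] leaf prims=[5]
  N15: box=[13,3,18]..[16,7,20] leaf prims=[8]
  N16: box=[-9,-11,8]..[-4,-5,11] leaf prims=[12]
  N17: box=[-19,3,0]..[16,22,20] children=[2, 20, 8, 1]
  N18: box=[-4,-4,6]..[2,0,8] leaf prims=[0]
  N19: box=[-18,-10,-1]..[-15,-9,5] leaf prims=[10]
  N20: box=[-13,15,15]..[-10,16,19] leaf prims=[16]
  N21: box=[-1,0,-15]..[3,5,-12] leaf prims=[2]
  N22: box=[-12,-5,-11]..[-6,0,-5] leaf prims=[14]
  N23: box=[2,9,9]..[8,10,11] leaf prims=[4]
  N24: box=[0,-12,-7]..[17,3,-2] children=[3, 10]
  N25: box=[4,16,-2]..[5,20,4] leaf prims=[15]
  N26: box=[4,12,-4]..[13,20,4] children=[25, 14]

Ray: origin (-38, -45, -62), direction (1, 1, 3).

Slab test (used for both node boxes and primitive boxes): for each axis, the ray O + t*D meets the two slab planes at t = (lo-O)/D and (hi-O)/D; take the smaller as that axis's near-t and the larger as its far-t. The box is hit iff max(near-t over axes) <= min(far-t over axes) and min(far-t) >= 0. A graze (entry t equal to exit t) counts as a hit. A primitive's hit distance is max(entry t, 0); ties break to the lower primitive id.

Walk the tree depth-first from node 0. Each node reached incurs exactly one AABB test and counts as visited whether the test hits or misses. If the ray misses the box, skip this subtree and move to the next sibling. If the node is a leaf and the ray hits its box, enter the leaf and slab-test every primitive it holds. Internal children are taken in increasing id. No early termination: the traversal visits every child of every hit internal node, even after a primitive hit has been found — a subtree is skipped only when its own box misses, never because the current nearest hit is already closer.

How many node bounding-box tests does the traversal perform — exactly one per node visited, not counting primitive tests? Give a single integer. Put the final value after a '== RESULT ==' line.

Walk:
N0 x:[19,55] y:[26,67] z:[15,82/3] -> hit [26,82/3], descend [4, 6, 11, 17]
  N4 x:[29,55] y:[33,48] z:[55/3,73/3] -> miss, prune
  N6 x:[20,32] y:[26,45] z:[17,26] -> hit [26,26], descend [5, 9, 19, 22]
    N5 x:[26,30] y:[26,27] z:[74/3,26] -> hit [26,26] leaf, test {P9@t=26}
    N9 x:[23,27] y:[41,45] z:[24,76/3] -> miss, prune
    N19 x:[20,23] y:[35,36] z:[61/3,67/3] -> miss, prune
    N22 x:[26,32] y:[40,45] z:[17,19] -> miss, prune
  N11 x:[35,51] y:[45,65] z:[15,22] -> miss, prune
  N17 x:[19,54] y:[48,67] z:[62/3,82/3] -> miss, prune

Visited [0, 4, 6, 5, 9, 19, 22, 11, 17]. Tests: 9 box, 1 leaf. Nearest: P9.

== RESULT ==
9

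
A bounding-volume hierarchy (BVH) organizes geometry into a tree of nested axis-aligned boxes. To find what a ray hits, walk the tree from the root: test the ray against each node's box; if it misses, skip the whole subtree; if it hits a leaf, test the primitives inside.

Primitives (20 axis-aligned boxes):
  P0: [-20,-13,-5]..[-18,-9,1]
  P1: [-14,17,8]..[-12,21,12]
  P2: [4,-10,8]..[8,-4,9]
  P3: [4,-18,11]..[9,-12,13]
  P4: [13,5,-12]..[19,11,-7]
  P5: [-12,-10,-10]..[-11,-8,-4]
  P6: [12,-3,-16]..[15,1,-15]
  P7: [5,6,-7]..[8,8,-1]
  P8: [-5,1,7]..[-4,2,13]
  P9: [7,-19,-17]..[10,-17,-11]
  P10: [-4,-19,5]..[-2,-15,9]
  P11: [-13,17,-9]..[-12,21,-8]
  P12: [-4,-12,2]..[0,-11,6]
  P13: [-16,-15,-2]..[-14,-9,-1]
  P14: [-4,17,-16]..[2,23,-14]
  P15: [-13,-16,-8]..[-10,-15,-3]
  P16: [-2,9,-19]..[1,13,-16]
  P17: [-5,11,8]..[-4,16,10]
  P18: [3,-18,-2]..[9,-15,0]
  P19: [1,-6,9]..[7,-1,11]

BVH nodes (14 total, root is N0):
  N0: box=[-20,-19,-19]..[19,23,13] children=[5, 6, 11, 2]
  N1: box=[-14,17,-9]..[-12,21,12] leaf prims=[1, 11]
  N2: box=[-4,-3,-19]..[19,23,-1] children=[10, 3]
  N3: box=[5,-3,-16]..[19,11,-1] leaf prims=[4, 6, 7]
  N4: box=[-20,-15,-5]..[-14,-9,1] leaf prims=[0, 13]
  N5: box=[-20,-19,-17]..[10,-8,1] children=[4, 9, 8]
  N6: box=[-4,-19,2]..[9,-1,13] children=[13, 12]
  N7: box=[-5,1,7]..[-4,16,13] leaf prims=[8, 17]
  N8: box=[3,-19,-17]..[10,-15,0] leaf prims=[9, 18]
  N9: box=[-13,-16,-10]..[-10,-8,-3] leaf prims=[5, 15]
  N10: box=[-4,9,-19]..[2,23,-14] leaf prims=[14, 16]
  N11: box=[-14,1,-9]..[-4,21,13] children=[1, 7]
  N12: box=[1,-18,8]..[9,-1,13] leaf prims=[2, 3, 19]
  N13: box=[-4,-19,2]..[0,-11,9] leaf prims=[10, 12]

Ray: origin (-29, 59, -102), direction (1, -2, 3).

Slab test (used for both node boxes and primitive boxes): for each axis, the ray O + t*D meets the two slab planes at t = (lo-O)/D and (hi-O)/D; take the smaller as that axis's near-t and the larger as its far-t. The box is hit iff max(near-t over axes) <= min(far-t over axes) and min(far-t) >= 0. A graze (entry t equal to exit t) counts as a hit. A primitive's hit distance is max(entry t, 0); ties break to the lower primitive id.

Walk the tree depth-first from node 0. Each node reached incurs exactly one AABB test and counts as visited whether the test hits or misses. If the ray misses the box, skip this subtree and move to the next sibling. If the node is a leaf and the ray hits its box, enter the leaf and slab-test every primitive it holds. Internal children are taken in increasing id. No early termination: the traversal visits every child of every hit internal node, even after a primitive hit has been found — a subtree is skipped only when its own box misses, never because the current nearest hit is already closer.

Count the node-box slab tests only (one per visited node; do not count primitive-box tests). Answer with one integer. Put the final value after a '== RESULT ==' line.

Traverse from the root:
N0 x:[9,48] y:[18,39] z:[83/3,115/3] -> hit [83/3,115/3], descend [2, 5, 6, 11]
  N2 x:[25,48] y:[18,31] z:[83/3,101/3] -> hit [83/3,31], descend [3, 10]
    N3 x:[34,48] y:[24,31] z:[86/3,101/3] -> miss, prune
    N10 x:[25,31] y:[18,25] z:[83/3,88/3] -> miss, prune
  N5 x:[9,39] y:[67/2,39] z:[85/3,103/3] -> hit [67/2,103/3], descend [4, 8, 9]
    N4 x:[9,15] y:[34,37] z:[97/3,103/3] -> miss, prune
    N8 x:[32,39] y:[37,39] z:[85/3,34] -> miss, prune
    N9 x:[16,19] y:[67/2,75/2] z:[92/3,33] -> miss, prune
  N6 x:[25,38] y:[30,39] z:[104/3,115/3] -> hit [104/3,38], descend [12, 13]
    N12 x:[30,38] y:[30,77/2] z:[110/3,115/3] -> hit [110/3,38] leaf, test {P2(miss), P3@t=113/3, P19(miss)}
    N13 x:[25,29] y:[35,39] z:[104/3,37] -> miss, prune
  N11 x:[15,25] y:[19,29] z:[31,115/3] -> miss, prune

Visited [0, 2, 3, 10, 5, 4, 8, 9, 6, 12, 13, 11]. Tests: 12 box, 1 leaf. Nearest: P3.

== RESULT ==
12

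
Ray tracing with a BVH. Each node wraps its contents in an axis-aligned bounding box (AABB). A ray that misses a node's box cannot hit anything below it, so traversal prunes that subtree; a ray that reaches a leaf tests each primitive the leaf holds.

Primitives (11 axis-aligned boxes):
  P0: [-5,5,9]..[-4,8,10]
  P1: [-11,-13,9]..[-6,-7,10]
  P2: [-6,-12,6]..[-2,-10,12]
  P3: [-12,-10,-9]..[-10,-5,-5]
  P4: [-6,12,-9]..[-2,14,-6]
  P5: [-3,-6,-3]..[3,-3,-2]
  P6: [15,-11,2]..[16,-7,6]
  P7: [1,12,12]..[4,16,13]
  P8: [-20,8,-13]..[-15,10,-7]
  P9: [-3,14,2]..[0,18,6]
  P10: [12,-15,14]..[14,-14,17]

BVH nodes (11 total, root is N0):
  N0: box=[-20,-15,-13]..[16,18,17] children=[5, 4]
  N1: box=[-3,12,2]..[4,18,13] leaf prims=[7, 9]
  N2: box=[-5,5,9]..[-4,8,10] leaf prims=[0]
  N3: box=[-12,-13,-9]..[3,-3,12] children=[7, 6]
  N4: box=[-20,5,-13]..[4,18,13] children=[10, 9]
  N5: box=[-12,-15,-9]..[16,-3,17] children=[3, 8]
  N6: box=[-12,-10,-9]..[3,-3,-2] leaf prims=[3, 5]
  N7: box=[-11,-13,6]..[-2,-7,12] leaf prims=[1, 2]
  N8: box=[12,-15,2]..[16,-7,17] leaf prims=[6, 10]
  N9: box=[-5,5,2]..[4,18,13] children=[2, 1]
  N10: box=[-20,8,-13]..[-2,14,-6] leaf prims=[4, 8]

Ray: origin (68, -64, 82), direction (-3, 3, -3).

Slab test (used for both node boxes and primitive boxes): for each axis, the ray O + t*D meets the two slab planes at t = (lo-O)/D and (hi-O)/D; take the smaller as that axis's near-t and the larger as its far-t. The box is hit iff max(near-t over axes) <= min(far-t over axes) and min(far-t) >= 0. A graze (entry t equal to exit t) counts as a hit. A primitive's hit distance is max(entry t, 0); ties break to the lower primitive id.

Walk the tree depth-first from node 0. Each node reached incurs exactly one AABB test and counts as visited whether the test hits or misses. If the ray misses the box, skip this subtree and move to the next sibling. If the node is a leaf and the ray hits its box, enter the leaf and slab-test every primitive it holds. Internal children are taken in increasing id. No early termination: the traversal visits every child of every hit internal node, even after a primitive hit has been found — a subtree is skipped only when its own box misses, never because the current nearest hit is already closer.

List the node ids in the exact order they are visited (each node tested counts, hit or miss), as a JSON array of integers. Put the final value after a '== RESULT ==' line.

Walk:
N0 x:[52/3,88/3] y:[49/3,82/3] z:[65/3,95/3] -> hit [65/3,82/3], descend [4, 5]
  N4 x:[64/3,88/3] y:[23,82/3] z:[23,95/3] -> hit [23,82/3], descend [9, 10]
    N9 x:[64/3,73/3] y:[23,82/3] z:[23,80/3] -> hit [23,73/3], descend [1, 2]
      N1 x:[64/3,71/3] y:[76/3,82/3] z:[23,80/3] -> miss, prune
      N2 x:[24,73/3] y:[23,24] z:[24,73/3] -> hit [24,24] leaf, test {P0@t=24}
    N10 x:[70/3,88/3] y:[24,26] z:[88/3,95/3] -> miss, prune
  N5 x:[52/3,80/3] y:[49/3,61/3] z:[65/3,91/3] -> miss, prune

7 AABB tests over nodes [0, 4, 9, 1, 2, 10, 5]; 1 leaf entered; closest P0.

== RESULT ==
[0, 4, 9, 1, 2, 10, 5]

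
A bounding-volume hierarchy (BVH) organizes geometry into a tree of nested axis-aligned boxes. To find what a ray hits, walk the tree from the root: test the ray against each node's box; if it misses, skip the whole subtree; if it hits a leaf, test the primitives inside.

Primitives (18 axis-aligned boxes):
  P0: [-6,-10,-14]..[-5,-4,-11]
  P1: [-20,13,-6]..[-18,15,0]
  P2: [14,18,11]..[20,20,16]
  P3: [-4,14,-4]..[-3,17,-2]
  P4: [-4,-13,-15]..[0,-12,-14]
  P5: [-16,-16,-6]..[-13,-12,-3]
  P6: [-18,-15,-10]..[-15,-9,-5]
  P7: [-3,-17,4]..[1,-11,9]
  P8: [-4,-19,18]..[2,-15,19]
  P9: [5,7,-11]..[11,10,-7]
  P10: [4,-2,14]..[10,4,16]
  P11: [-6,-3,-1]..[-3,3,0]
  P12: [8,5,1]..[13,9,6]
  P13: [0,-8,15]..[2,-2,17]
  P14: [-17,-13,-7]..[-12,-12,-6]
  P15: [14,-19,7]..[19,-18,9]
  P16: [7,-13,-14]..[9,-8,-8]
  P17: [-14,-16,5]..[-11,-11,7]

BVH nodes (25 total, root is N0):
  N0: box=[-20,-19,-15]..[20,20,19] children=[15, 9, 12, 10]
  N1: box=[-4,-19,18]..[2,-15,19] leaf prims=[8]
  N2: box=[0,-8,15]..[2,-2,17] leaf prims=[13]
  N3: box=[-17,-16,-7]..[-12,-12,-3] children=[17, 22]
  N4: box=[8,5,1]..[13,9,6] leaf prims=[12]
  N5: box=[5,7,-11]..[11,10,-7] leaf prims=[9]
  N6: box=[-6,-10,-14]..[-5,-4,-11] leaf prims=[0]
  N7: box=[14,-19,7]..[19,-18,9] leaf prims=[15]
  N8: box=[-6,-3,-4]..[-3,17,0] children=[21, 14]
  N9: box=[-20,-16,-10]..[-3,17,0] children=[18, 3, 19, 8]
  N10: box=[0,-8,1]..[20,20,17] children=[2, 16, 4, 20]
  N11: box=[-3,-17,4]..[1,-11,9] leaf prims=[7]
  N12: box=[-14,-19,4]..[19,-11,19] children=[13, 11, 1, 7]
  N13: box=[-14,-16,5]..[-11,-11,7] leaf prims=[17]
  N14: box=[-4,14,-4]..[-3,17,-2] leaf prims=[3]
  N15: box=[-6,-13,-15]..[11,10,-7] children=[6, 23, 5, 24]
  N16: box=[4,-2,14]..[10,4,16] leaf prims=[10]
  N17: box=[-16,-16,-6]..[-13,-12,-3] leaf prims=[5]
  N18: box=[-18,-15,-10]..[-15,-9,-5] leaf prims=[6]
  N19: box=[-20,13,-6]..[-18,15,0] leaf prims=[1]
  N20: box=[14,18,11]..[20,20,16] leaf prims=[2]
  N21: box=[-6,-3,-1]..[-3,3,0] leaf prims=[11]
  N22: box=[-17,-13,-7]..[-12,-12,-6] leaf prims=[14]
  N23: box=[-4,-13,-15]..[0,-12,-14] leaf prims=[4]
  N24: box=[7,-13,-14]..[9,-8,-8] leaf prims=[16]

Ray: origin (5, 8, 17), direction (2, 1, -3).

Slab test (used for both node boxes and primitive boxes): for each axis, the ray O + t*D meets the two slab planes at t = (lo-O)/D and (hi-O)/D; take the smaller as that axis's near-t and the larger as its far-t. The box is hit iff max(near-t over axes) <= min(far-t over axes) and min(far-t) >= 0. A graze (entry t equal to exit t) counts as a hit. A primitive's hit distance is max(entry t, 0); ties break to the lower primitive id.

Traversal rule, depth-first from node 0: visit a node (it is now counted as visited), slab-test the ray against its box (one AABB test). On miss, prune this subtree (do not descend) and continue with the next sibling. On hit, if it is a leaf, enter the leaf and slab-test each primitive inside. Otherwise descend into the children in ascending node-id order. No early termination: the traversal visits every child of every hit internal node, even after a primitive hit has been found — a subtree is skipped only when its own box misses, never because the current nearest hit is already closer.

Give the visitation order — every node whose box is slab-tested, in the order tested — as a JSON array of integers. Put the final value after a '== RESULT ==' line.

Walk:
N0 x:[-25/2,15/2] y:[-27,12] z:[-2/3,32/3] -> hit [-2/3,15/2], descend [9, 10, 12, 15]
  N9 x:[-25/2,-4] y:[-24,9] z:[17/3,9] -> miss, prune
  N10 x:[-5/2,15/2] y:[-16,12] z:[0,16/3] -> hit [0,16/3], descend [2, 4, 16, 20]
    N2 x:[-5/2,-3/2] y:[-16,-10] z:[0,2/3] -> miss, prune
    N4 x:[3/2,4] y:[-3,1] z:[11/3,16/3] -> miss, prune
    N16 x:[-1/2,5/2] y:[-10,-4] z:[1/3,1] -> miss, prune
    N20 x:[9/2,15/2] y:[10,12] z:[1/3,2] -> miss, prune
  N12 x:[-19/2,7] y:[-27,-19] z:[-2/3,13/3] -> miss, prune
  N15 x:[-11/2,3] y:[-21,2] z:[8,32/3] -> miss, prune

order=[0, 9, 10, 2, 4, 16, 20, 12, 15]  |boxes|=9  |leaves|=0  hit=miss

== RESULT ==
[0, 9, 10, 2, 4, 16, 20, 12, 15]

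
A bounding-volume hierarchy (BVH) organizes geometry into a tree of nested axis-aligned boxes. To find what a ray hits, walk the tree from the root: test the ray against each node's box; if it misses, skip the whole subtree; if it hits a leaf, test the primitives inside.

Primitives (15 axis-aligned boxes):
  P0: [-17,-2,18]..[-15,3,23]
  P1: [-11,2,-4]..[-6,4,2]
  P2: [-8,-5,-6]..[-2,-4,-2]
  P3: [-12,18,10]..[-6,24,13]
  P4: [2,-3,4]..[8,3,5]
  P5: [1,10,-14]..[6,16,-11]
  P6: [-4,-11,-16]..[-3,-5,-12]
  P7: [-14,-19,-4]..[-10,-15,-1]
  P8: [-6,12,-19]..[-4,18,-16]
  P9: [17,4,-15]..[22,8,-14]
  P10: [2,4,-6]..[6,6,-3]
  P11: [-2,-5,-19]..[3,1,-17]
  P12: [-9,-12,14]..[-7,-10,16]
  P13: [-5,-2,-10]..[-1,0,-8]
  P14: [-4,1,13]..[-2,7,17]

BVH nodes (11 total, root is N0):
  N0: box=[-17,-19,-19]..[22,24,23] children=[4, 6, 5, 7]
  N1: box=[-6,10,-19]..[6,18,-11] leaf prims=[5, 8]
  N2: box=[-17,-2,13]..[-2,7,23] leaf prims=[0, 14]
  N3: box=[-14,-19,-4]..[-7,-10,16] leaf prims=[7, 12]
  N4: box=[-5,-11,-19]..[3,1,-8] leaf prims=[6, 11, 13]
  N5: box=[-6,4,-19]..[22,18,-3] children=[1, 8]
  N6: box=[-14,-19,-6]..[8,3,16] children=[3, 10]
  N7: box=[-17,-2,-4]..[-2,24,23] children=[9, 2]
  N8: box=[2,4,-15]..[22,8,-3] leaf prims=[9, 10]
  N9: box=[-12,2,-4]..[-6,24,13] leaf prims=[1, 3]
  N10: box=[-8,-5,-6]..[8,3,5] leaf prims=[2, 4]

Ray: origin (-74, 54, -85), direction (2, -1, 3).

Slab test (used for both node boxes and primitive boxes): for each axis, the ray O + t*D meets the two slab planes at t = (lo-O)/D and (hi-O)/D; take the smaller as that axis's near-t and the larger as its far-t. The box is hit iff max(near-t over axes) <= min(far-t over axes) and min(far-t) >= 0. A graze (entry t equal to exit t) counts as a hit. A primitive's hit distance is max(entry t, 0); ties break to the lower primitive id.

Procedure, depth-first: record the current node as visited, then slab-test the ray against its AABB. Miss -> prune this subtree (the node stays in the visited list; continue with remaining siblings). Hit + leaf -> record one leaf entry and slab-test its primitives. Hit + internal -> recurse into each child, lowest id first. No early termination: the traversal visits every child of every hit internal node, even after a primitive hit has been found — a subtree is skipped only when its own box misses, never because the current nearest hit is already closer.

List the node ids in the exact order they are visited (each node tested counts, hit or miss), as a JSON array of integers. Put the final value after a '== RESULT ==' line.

Trace the traversal:
N0 x:[57/2,48] y:[30,73] z:[22,36] -> hit [30,36], descend [4, 5, 6, 7]
  N4 x:[69/2,77/2] y:[53,65] z:[22,77/3] -> miss, prune
  N5 x:[34,48] y:[36,50] z:[22,82/3] -> miss, prune
  N6 x:[30,41] y:[51,73] z:[79/3,101/3] -> miss, prune
  N7 x:[57/2,36] y:[30,56] z:[27,36] -> hit [30,36], descend [2, 9]
    N2 x:[57/2,36] y:[47,56] z:[98/3,36] -> miss, prune
    N9 x:[31,34] y:[30,52] z:[27,98/3] -> hit [31,98/3] leaf, test {P1(miss), P3@t=95/3}

Summary -> nodes [0, 4, 5, 6, 7, 2, 9]; box-tests=7; leaf-entries=1; first=P3

== RESULT ==
[0, 4, 5, 6, 7, 2, 9]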